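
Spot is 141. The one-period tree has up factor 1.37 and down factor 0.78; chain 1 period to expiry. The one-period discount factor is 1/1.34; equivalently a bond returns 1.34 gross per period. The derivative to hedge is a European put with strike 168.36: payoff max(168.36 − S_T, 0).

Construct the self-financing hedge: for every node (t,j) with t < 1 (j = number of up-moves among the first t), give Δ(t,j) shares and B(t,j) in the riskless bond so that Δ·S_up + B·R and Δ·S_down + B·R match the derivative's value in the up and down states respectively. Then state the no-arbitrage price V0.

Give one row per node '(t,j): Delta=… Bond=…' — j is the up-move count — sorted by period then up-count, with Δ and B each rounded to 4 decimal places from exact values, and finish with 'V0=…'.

The replicating-portfolio and risk-neutral prices coincide; use p* = (1.34−0.78)/(1.37−0.78) = 0.9492 for the latter.
Payoff layer (t=1): V(1,0)=58.3800, V(1,1)=0.0000
  t=0,j=0: stock 141.0000 → up 193.1700 (V=0.0000), down 109.9800 (V=58.3800). Price 2.2153; hedge Δ=-0.7018, bond B=101.1644.
Root portfolio cost Δ·141+B reproduces V0=2.2153.

(0,0): Delta=-0.7018 Bond=101.1644
V0=2.2153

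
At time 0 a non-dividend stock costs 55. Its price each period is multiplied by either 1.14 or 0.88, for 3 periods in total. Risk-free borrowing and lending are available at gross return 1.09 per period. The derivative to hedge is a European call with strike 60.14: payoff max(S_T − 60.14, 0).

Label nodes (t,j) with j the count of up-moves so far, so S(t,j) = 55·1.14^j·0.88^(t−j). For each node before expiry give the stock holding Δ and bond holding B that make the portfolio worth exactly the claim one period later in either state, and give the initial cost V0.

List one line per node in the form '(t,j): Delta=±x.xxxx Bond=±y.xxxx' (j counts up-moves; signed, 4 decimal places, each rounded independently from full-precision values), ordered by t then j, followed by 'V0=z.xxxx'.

Under the risk-neutral measure, an up-move has probability p* = (R−d)/(u−d) = 0.8077 and values discount at R = 1.09.
At expiry t=3: V(3,0)=0.0000, V(3,1)=0.0000, V(3,2)=2.7606, V(3,3)=21.3449
Node (2,0) S=42.5920: V=(p*·0.0000+(1−p*)·0.0000)/1.09=0.0000; Δ=(0.0000−0.0000)/(48.5549−37.4810)=0.0000; B=V−Δ·S=0.0000
Node (2,1) S=55.1760: V=(p*·2.7606+(1−p*)·0.0000)/1.09=2.0456; Δ=(2.7606−0.0000)/(62.9006−48.5549)=0.1924; B=V−Δ·S=-8.5722
Node (2,2) S=71.4780: V=(p*·21.3449+(1−p*)·2.7606)/1.09=16.3037; Δ=(21.3449−2.7606)/(81.4849−62.9006)=1.0000; B=V−Δ·S=-55.1743
Node (1,0) S=48.4000: V=(p*·2.0456+(1−p*)·0.0000)/1.09=1.5158; Δ=(2.0456−0.0000)/(55.1760−42.5920)=0.1626; B=V−Δ·S=-6.3520
Node (1,1) S=62.7000: V=(p*·16.3037+(1−p*)·2.0456)/1.09=12.4420; Δ=(16.3037−2.0456)/(71.4780−55.1760)=0.8746; B=V−Δ·S=-42.3967
Node (0,0) S=55.0000: V=(p*·12.4420+(1−p*)·1.5158)/1.09=9.4870; Δ=(12.4420−1.5158)/(62.7000−48.4000)=0.7641; B=V−Δ·S=-32.5367
The time-0 hedge costs 9.4870, which is the no-arbitrage price.

(0,0): Delta=0.7641 Bond=-32.5367
(1,0): Delta=0.1626 Bond=-6.3520
(1,1): Delta=0.8746 Bond=-42.3967
(2,0): Delta=0.0000 Bond=0.0000
(2,1): Delta=0.1924 Bond=-8.5722
(2,2): Delta=1.0000 Bond=-55.1743
V0=9.4870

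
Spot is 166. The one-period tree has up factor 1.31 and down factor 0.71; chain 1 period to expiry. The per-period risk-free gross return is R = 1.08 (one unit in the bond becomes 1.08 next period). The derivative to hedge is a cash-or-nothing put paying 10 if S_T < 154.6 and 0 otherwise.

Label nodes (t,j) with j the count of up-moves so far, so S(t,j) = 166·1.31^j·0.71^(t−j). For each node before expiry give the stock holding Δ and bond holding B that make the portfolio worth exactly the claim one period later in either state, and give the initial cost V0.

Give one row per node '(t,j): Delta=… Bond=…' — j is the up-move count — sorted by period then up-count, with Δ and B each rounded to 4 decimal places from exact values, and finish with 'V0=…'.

(0,0): Delta=-0.1004 Bond=20.2160
V0=3.5494

No-arbitrage ⇒ martingale measure with p* = (R−d)/(u−d) = 0.6167.
At expiry t=1: V(1,0)=10.0000, V(1,1)=0.0000
(0,0): S=166.0000. Δ = (V_up−V_dn)/(S_up−S_dn) = (0.0000−10.0000)/(217.4600−117.8600) = -0.1004. V = [p*·0.0000 + (1−p*)·10.0000]/1.08 = 3.5494. B = V − Δ·S = 20.2160.
Check: Δ(0,0)·S0 + B(0,0) = 3.5494 = V0.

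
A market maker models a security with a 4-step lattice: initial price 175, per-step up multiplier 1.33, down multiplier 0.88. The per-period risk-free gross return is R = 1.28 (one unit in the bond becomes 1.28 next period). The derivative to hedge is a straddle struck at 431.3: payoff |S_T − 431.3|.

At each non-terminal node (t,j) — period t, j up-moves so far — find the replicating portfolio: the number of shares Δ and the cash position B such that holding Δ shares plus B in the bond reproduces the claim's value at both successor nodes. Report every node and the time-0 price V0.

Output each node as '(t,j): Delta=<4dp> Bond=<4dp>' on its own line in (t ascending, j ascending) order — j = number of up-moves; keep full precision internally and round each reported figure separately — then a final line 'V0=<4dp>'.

(0,0): Delta=-0.0110 Bond=41.6863
(1,0): Delta=-1.0000 Bond=205.6599
(1,1): Delta=0.0708 Bond=34.3209
(2,0): Delta=-1.0000 Bond=263.2446
(2,1): Delta=-1.0000 Bond=263.2446
(2,2): Delta=0.1593 Bond=16.5165
(3,0): Delta=-1.0000 Bond=336.9531
(3,1): Delta=-1.0000 Bond=336.9531
(3,2): Delta=-1.0000 Bond=336.9531
(3,3): Delta=0.2552 Bond=-18.3355
V0=39.7561

Risk-neutral probability p* = (R−d)/(u−d) = (1.28−0.88)/(1.33−0.88) = 0.8889.
Terminal payoffs: V(4,0)=326.3533, V(4,1)=272.6874, V(4,2)=191.5787, V(4,3)=68.9939, V(4,4)=116.2763
  t=3,j=0: stock 119.2576 → up 158.6126 (V=272.6874), down 104.9467 (V=326.3533). Price 217.6955; hedge Δ=-1.0000, bond B=336.9531.
  t=3,j=1: stock 180.2416 → up 239.7213 (V=191.5787), down 158.6126 (V=272.6874). Price 156.7115; hedge Δ=-1.0000, bond B=336.9531.
  t=3,j=2: stock 272.4106 → up 362.3061 (V=68.9939), down 239.7213 (V=191.5787). Price 64.5425; hedge Δ=-1.0000, bond B=336.9531.
  t=3,j=3: stock 411.7115 → up 547.5763 (V=116.2763), down 362.3061 (V=68.9939). Price 86.7365; hedge Δ=0.2552, bond B=-18.3355.
  t=2,j=0: stock 135.5200 → up 180.2416 (V=156.7115), down 119.2576 (V=217.6955). Price 127.7246; hedge Δ=-1.0000, bond B=263.2446.
  t=2,j=1: stock 204.8200 → up 272.4106 (V=64.5425), down 180.2416 (V=156.7115). Price 58.4246; hedge Δ=-1.0000, bond B=263.2446.
  t=2,j=2: stock 309.5575 → up 411.7115 (V=86.7365), down 272.4106 (V=64.5425). Price 65.8363; hedge Δ=0.1593, bond B=16.5165.
  t=1,j=0: stock 154.0000 → up 204.8200 (V=58.4246), down 135.5200 (V=127.7246). Price 51.6599; hedge Δ=-1.0000, bond B=205.6599.
  t=1,j=1: stock 232.7500 → up 309.5575 (V=65.8363), down 204.8200 (V=58.4246). Price 50.7912; hedge Δ=0.0708, bond B=34.3209.
  t=0,j=0: stock 175.0000 → up 232.7500 (V=50.7912), down 154.0000 (V=51.6599). Price 39.7561; hedge Δ=-0.0110, bond B=41.6863.
Root portfolio cost Δ·175+B reproduces V0=39.7561.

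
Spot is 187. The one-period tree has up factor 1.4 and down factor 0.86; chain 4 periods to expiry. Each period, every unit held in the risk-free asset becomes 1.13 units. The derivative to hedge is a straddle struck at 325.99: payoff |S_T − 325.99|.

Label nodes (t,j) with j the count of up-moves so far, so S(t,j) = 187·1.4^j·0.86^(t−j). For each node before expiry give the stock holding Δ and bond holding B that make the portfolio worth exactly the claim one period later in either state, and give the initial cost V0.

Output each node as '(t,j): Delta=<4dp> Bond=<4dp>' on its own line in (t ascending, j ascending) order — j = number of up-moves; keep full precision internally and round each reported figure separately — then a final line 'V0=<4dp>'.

(0,0): Delta=0.0689 Bond=65.4859
(1,0): Delta=-0.4801 Bond=162.2964
(1,1): Delta=0.4062 Bond=-14.2984
(2,0): Delta=-1.0000 Bond=255.2980
(2,1): Delta=-0.1608 Bond=111.4919
(2,2): Delta=0.7545 Bond=-143.8061
(3,0): Delta=-1.0000 Bond=288.4867
(3,1): Delta=-1.0000 Bond=288.4867
(3,2): Delta=0.3548 Bond=-36.5151
(3,3): Delta=1.0000 Bond=-288.4867
V0=78.3761

Since d<R<u, set p* = (R−d)/(u−d) = 0.5000; price each node as the discounted p*-expectation of its children.
At expiry t=4: V(4,0)=223.6995, V(4,1)=159.4705, V(4,2)=54.9118, V(4,3)=115.3001, V(4,4)=392.3892
  t=3,j=0: stock 118.9425 → up 166.5195 (V=159.4705), down 102.2905 (V=223.6995). Price 169.5443; hedge Δ=-1.0000, bond B=288.4867.
  t=3,j=1: stock 193.6273 → up 271.0782 (V=54.9118), down 166.5195 (V=159.4705). Price 94.8594; hedge Δ=-1.0000, bond B=288.4867.
  t=3,j=2: stock 315.2072 → up 441.2901 (V=115.3001), down 271.0782 (V=54.9118). Price 75.3150; hedge Δ=0.3548, bond B=-36.5151.
  t=3,j=3: stock 513.1280 → up 718.3792 (V=392.3892), down 441.2901 (V=115.3001). Price 224.6413; hedge Δ=1.0000, bond B=-288.4867.
  t=2,j=0: stock 138.3052 → up 193.6273 (V=94.8594), down 118.9425 (V=169.5443). Price 116.9928; hedge Δ=-1.0000, bond B=255.2980.
  t=2,j=1: stock 225.1480 → up 315.2072 (V=75.3150), down 193.6273 (V=94.8594). Price 75.2984; hedge Δ=-0.1608, bond B=111.4919.
  t=2,j=2: stock 366.5200 → up 513.1280 (V=224.6413), down 315.2072 (V=75.3150). Price 132.7240; hedge Δ=0.7545, bond B=-143.8061.
  t=1,j=0: stock 160.8200 → up 225.1480 (V=75.2984), down 138.3052 (V=116.9928). Price 85.0846; hedge Δ=-0.4801, bond B=162.2964.
  t=1,j=1: stock 261.8000 → up 366.5200 (V=132.7240), down 225.1480 (V=75.2984). Price 92.0453; hedge Δ=0.4062, bond B=-14.2984.
  t=0,j=0: stock 187.0000 → up 261.8000 (V=92.0453), down 160.8200 (V=85.0846). Price 78.3761; hedge Δ=0.0689, bond B=65.4859.
Root portfolio cost Δ·187+B reproduces V0=78.3761.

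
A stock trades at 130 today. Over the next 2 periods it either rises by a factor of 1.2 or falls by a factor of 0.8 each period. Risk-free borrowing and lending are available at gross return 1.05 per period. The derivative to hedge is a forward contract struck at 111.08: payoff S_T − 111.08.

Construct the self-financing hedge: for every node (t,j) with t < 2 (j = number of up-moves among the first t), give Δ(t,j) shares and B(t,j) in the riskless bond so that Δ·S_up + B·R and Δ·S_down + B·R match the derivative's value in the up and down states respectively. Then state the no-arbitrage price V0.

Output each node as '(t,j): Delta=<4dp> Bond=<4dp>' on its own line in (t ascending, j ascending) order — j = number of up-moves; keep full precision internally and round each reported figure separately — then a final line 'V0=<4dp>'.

(0,0): Delta=1.0000 Bond=-100.7528
(1,0): Delta=1.0000 Bond=-105.7905
(1,1): Delta=1.0000 Bond=-105.7905
V0=29.2472

Risk-neutral probability p* = (R−d)/(u−d) = (1.05−0.8)/(1.2−0.8) = 0.6250.
Terminal payoffs: V(2,0)=-27.8800, V(2,1)=13.7200, V(2,2)=76.1200
  t=1,j=0: stock 104.0000 → up 124.8000 (V=13.7200), down 83.2000 (V=-27.8800). Price -1.7905; hedge Δ=1.0000, bond B=-105.7905.
  t=1,j=1: stock 156.0000 → up 187.2000 (V=76.1200), down 124.8000 (V=13.7200). Price 50.2095; hedge Δ=1.0000, bond B=-105.7905.
  t=0,j=0: stock 130.0000 → up 156.0000 (V=50.2095), down 104.0000 (V=-1.7905). Price 29.2472; hedge Δ=1.0000, bond B=-100.7528.
The time-0 hedge costs 29.2472, which is the no-arbitrage price.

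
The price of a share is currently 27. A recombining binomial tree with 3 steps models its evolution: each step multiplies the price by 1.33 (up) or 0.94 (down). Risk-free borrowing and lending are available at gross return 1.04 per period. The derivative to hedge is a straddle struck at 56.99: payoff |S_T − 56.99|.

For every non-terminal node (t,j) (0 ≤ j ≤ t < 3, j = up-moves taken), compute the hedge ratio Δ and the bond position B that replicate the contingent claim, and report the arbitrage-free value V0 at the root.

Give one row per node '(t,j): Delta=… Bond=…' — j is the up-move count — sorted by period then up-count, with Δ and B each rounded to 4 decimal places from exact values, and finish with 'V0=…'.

Under the risk-neutral measure, an up-move has probability p* = (R−d)/(u−d) = 0.2564 and values discount at R = 1.04.
Terminal values V(3,·): V(3,0)=34.5642, V(3,1)=25.2599, V(3,2)=12.0953, V(3,3)=6.5312
Node (2,0) S=23.8572: V=(p*·25.2599+(1−p*)·34.5642)/1.04=30.9409; Δ=(25.2599−34.5642)/(31.7301−22.4258)=-1.0000; B=V−Δ·S=54.7981
Node (2,1) S=33.7554: V=(p*·12.0953+(1−p*)·25.2599)/1.04=21.0427; Δ=(12.0953−25.2599)/(44.8947−31.7301)=-1.0000; B=V−Δ·S=54.7981
Node (2,2) S=47.7603: V=(p*·6.5312+(1−p*)·12.0953)/1.04=10.2583; Δ=(6.5312−12.0953)/(63.5212−44.8947)=-0.2987; B=V−Δ·S=24.5253
Node (1,0) S=25.3800: V=(p*·21.0427+(1−p*)·30.9409)/1.04=27.3105; Δ=(21.0427−30.9409)/(33.7554−23.8572)=-1.0000; B=V−Δ·S=52.6905
Node (1,1) S=35.9100: V=(p*·10.2583+(1−p*)·21.0427)/1.04=17.5745; Δ=(10.2583−21.0427)/(47.7603−33.7554)=-0.7700; B=V−Δ·S=45.2267
Node (0,0) S=27.0000: V=(p*·17.5745+(1−p*)·27.3105)/1.04=23.8597; Δ=(17.5745−27.3105)/(35.9100−25.3800)=-0.9246; B=V−Δ·S=48.8237
The time-0 hedge costs 23.8597, which is the no-arbitrage price.

(0,0): Delta=-0.9246 Bond=48.8237
(1,0): Delta=-1.0000 Bond=52.6905
(1,1): Delta=-0.7700 Bond=45.2267
(2,0): Delta=-1.0000 Bond=54.7981
(2,1): Delta=-1.0000 Bond=54.7981
(2,2): Delta=-0.2987 Bond=24.5253
V0=23.8597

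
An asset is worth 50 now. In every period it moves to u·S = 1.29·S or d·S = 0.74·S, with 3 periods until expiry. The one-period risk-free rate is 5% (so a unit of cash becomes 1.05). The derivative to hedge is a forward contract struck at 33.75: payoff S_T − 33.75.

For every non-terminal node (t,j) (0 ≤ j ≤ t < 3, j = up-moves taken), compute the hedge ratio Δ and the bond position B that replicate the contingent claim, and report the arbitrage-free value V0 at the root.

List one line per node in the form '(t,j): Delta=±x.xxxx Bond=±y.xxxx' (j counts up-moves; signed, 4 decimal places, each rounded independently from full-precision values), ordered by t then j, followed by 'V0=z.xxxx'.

The replicating-portfolio and risk-neutral prices coincide; use p* = (1.05−0.74)/(1.29−0.74) = 0.5636 for the latter.
Payoff layer (t=3): V(3,0)=-13.4888, V(3,1)=1.5702, V(3,2)=27.8217, V(3,3)=73.5845
(2,0): S=27.3800. Δ = (V_up−V_dn)/(S_up−S_dn) = (1.5702−-13.4888)/(35.3202−20.2612) = 1.0000. V = [p*·1.5702 + (1−p*)·-13.4888]/1.05 = -4.7629. B = V − Δ·S = -32.1429.
(2,1): S=47.7300. Δ = (V_up−V_dn)/(S_up−S_dn) = (27.8217−1.5702)/(61.5717−35.3202) = 1.0000. V = [p*·27.8217 + (1−p*)·1.5702]/1.05 = 15.5871. B = V − Δ·S = -32.1429.
(2,2): S=83.2050. Δ = (V_up−V_dn)/(S_up−S_dn) = (73.5845−27.8217)/(107.3345−61.5717) = 1.0000. V = [p*·73.5845 + (1−p*)·27.8217]/1.05 = 51.0621. B = V − Δ·S = -32.1429.
(1,0): S=37.0000. Δ = (V_up−V_dn)/(S_up−S_dn) = (15.5871−-4.7629)/(47.7300−27.3800) = 1.0000. V = [p*·15.5871 + (1−p*)·-4.7629]/1.05 = 6.3878. B = V − Δ·S = -30.6122.
(1,1): S=64.5000. Δ = (V_up−V_dn)/(S_up−S_dn) = (51.0621−15.5871)/(83.2050−47.7300) = 1.0000. V = [p*·51.0621 + (1−p*)·15.5871]/1.05 = 33.8878. B = V − Δ·S = -30.6122.
(0,0): S=50.0000. Δ = (V_up−V_dn)/(S_up−S_dn) = (33.8878−6.3878)/(64.5000−37.0000) = 1.0000. V = [p*·33.8878 + (1−p*)·6.3878]/1.05 = 20.8455. B = V − Δ·S = -29.1545.
Check: Δ(0,0)·S0 + B(0,0) = 20.8455 = V0.

(0,0): Delta=1.0000 Bond=-29.1545
(1,0): Delta=1.0000 Bond=-30.6122
(1,1): Delta=1.0000 Bond=-30.6122
(2,0): Delta=1.0000 Bond=-32.1429
(2,1): Delta=1.0000 Bond=-32.1429
(2,2): Delta=1.0000 Bond=-32.1429
V0=20.8455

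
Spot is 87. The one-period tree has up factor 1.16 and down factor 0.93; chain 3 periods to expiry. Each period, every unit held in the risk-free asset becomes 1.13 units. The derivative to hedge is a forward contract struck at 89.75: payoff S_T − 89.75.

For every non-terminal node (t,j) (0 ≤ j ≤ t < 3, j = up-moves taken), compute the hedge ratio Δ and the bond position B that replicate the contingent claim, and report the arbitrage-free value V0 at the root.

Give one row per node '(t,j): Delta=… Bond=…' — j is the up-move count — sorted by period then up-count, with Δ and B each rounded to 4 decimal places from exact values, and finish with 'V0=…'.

Under the risk-neutral measure, an up-move has probability p* = (R−d)/(u−d) = 0.8696 and values discount at R = 1.13.
At expiry t=3: V(3,0)=-19.7709, V(3,1)=-2.4643, V(3,2)=19.1225, V(3,3)=46.0480
(2,0): S=75.2463. Δ = (V_up−V_dn)/(S_up−S_dn) = (-2.4643−-19.7709)/(87.2857−69.9791) = 1.0000. V = [p*·-2.4643 + (1−p*)·-19.7709]/1.13 = -4.1785. B = V − Δ·S = -79.4248.
(2,1): S=93.8556. Δ = (V_up−V_dn)/(S_up−S_dn) = (19.1225−-2.4643)/(108.8725−87.2857) = 1.0000. V = [p*·19.1225 + (1−p*)·-2.4643]/1.13 = 14.4308. B = V − Δ·S = -79.4248.
(2,2): S=117.0672. Δ = (V_up−V_dn)/(S_up−S_dn) = (46.0480−19.1225)/(135.7980−108.8725) = 1.0000. V = [p*·46.0480 + (1−p*)·19.1225]/1.13 = 37.6424. B = V − Δ·S = -79.4248.
(1,0): S=80.9100. Δ = (V_up−V_dn)/(S_up−S_dn) = (14.4308−-4.1785)/(93.8556−75.2463) = 1.0000. V = [p*·14.4308 + (1−p*)·-4.1785]/1.13 = 10.6226. B = V − Δ·S = -70.2874.
(1,1): S=100.9200. Δ = (V_up−V_dn)/(S_up−S_dn) = (37.6424−14.4308)/(117.0672−93.8556) = 1.0000. V = [p*·37.6424 + (1−p*)·14.4308]/1.13 = 30.6326. B = V − Δ·S = -70.2874.
(0,0): S=87.0000. Δ = (V_up−V_dn)/(S_up−S_dn) = (30.6326−10.6226)/(100.9200−80.9100) = 1.0000. V = [p*·30.6326 + (1−p*)·10.6226]/1.13 = 24.7987. B = V − Δ·S = -62.2013.
Check: Δ(0,0)·S0 + B(0,0) = 24.7987 = V0.

(0,0): Delta=1.0000 Bond=-62.2013
(1,0): Delta=1.0000 Bond=-70.2874
(1,1): Delta=1.0000 Bond=-70.2874
(2,0): Delta=1.0000 Bond=-79.4248
(2,1): Delta=1.0000 Bond=-79.4248
(2,2): Delta=1.0000 Bond=-79.4248
V0=24.7987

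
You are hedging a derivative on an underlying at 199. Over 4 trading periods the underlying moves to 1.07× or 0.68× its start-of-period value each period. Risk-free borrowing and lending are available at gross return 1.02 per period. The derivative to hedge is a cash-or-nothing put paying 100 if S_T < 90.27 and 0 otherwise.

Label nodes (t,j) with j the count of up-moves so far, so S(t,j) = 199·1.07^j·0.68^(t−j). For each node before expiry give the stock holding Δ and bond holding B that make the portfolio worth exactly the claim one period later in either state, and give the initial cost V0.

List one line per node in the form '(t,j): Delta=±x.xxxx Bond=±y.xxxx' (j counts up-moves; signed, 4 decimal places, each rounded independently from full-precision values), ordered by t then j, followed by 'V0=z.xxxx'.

(0,0): Delta=-0.0522 Bond=11.0906
(1,0): Delta=-0.4071 Bond=59.3409
(1,1): Delta=-0.0190 Bond=4.2494
(2,0): Delta=-2.3817 Bond=242.2196
(2,1): Delta=-0.2226 Bond=33.8084
(2,2): Delta=0.0000 Bond=0.0000
(3,0): Delta=0.0000 Bond=98.0392
(3,1): Delta=-2.6042 Bond=268.9794
(3,2): Delta=0.0000 Bond=0.0000
(3,3): Delta=0.0000 Bond=0.0000
V0=0.7038

Since d<R<u, set p* = (R−d)/(u−d) = 0.8718; price each node as the discounted p*-expectation of its children.
At expiry t=4: V(4,0)=100.0000, V(4,1)=100.0000, V(4,2)=0.0000, V(4,3)=0.0000, V(4,4)=0.0000
(3,0): S=62.5720. Δ = (V_up−V_dn)/(S_up−S_dn) = (100.0000−100.0000)/(66.9520−42.5489) = 0.0000. V = [p*·100.0000 + (1−p*)·100.0000]/1.02 = 98.0392. B = V − Δ·S = 98.0392.
(3,1): S=98.4588. Δ = (V_up−V_dn)/(S_up−S_dn) = (0.0000−100.0000)/(105.3510−66.9520) = -2.6042. V = [p*·0.0000 + (1−p*)·100.0000]/1.02 = 12.5691. B = V − Δ·S = 268.9794.
(3,2): S=154.9279. Δ = (V_up−V_dn)/(S_up−S_dn) = (0.0000−0.0000)/(165.7728−105.3510) = 0.0000. V = [p*·0.0000 + (1−p*)·0.0000]/1.02 = 0.0000. B = V − Δ·S = 0.0000.
(3,3): S=243.7836. Δ = (V_up−V_dn)/(S_up−S_dn) = (0.0000−0.0000)/(260.8484−165.7728) = 0.0000. V = [p*·0.0000 + (1−p*)·0.0000]/1.02 = 0.0000. B = V − Δ·S = 0.0000.
(2,0): S=92.0176. Δ = (V_up−V_dn)/(S_up−S_dn) = (12.5691−98.0392)/(98.4588−62.5720) = -2.3817. V = [p*·12.5691 + (1−p*)·98.0392]/1.02 = 23.0655. B = V − Δ·S = 242.2196.
(2,1): S=144.7924. Δ = (V_up−V_dn)/(S_up−S_dn) = (0.0000−12.5691)/(154.9279−98.4588) = -0.2226. V = [p*·0.0000 + (1−p*)·12.5691]/1.02 = 1.5798. B = V − Δ·S = 33.8084.
(2,2): S=227.8351. Δ = (V_up−V_dn)/(S_up−S_dn) = (0.0000−0.0000)/(243.7836−154.9279) = 0.0000. V = [p*·0.0000 + (1−p*)·0.0000]/1.02 = 0.0000. B = V − Δ·S = 0.0000.
(1,0): S=135.3200. Δ = (V_up−V_dn)/(S_up−S_dn) = (1.5798−23.0655)/(144.7924−92.0176) = -0.4071. V = [p*·1.5798 + (1−p*)·23.0655]/1.02 = 4.2494. B = V − Δ·S = 59.3409.
(1,1): S=212.9300. Δ = (V_up−V_dn)/(S_up−S_dn) = (0.0000−1.5798)/(227.8351−144.7924) = -0.0190. V = [p*·0.0000 + (1−p*)·1.5798]/1.02 = 0.1986. B = V − Δ·S = 4.2494.
(0,0): S=199.0000. Δ = (V_up−V_dn)/(S_up−S_dn) = (0.1986−4.2494)/(212.9300−135.3200) = -0.0522. V = [p*·0.1986 + (1−p*)·4.2494]/1.02 = 0.7038. B = V − Δ·S = 11.0906.
Self-financing check: at every node Δ·S+B equals the discounted successor values.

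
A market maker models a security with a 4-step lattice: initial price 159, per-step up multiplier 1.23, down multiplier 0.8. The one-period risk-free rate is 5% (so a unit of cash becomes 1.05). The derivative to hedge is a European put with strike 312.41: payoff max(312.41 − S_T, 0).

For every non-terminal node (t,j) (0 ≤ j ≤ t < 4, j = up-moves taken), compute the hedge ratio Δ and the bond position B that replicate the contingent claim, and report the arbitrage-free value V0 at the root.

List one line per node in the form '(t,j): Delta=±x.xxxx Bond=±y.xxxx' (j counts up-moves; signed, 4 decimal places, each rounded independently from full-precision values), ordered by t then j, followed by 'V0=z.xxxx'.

Under the risk-neutral measure, an up-move has probability p* = (R−d)/(u−d) = 0.5814 and values discount at R = 1.05.
At expiry t=4: V(4,0)=247.2836, V(4,1)=212.2782, V(4,2)=158.4573, V(4,3)=75.7077, V(4,4)=0.0000
  t=3,j=0: stock 81.4080 → up 100.1318 (V=212.2782), down 65.1264 (V=247.2836). Price 216.1253; hedge Δ=-1.0000, bond B=297.5333.
  t=3,j=1: stock 125.1648 → up 153.9527 (V=158.4573), down 100.1318 (V=212.2782). Price 172.3685; hedge Δ=-1.0000, bond B=297.5333.
  t=3,j=2: stock 192.4409 → up 236.7023 (V=75.7077), down 153.9527 (V=158.4573). Price 105.0925; hedge Δ=-1.0000, bond B=297.5333.
  t=3,j=3: stock 295.8779 → up 363.9298 (V=0.0000), down 236.7023 (V=75.7077). Price 30.1825; hedge Δ=-0.5951, bond B=206.2469.
  t=2,j=0: stock 101.7600 → up 125.1648 (V=172.3685), down 81.4080 (V=216.1253). Price 181.6051; hedge Δ=-1.0000, bond B=283.3651.
  t=2,j=1: stock 156.4560 → up 192.4409 (V=105.0925), down 125.1648 (V=172.3685). Price 126.9091; hedge Δ=-1.0000, bond B=283.3651.
  t=2,j=2: stock 240.5511 → up 295.8779 (V=30.1825), down 192.4409 (V=105.0925). Price 58.6097; hedge Δ=-0.7242, bond B=232.8189.
  t=1,j=0: stock 127.2000 → up 156.4560 (V=126.9091), down 101.7600 (V=181.6051). Price 142.6715; hedge Δ=-1.0000, bond B=269.8715.
  t=1,j=1: stock 195.5700 → up 240.5511 (V=58.6097), down 156.4560 (V=126.9091). Price 83.0477; hedge Δ=-0.8122, bond B=241.8836.
  t=0,j=0: stock 159.0000 → up 195.5700 (V=83.0477), down 127.2000 (V=142.6715). Price 102.8634; hedge Δ=-0.8721, bond B=241.5233.
The time-0 hedge costs 102.8634, which is the no-arbitrage price.

(0,0): Delta=-0.8721 Bond=241.5233
(1,0): Delta=-1.0000 Bond=269.8715
(1,1): Delta=-0.8122 Bond=241.8836
(2,0): Delta=-1.0000 Bond=283.3651
(2,1): Delta=-1.0000 Bond=283.3651
(2,2): Delta=-0.7242 Bond=232.8189
(3,0): Delta=-1.0000 Bond=297.5333
(3,1): Delta=-1.0000 Bond=297.5333
(3,2): Delta=-1.0000 Bond=297.5333
(3,3): Delta=-0.5951 Bond=206.2469
V0=102.8634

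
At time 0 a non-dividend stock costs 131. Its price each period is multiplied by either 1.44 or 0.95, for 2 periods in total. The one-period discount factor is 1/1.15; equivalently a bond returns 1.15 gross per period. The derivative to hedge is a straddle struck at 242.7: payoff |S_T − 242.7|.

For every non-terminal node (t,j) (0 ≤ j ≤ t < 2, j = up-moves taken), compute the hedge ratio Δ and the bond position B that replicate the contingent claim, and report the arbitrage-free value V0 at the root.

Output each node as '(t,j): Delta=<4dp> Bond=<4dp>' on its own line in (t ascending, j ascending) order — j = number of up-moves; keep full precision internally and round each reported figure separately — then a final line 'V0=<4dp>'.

No-arbitrage ⇒ martingale measure with p* = (R−d)/(u−d) = 0.4082.
At expiry t=2: V(2,0)=124.4725, V(2,1)=63.4920, V(2,2)=28.9416
(1,0): S=124.4500. Δ = (V_up−V_dn)/(S_up−S_dn) = (63.4920−124.4725)/(179.2080−118.2275) = -1.0000. V = [p*·63.4920 + (1−p*)·124.4725]/1.15 = 86.5935. B = V − Δ·S = 211.0435.
(1,1): S=188.6400. Δ = (V_up−V_dn)/(S_up−S_dn) = (28.9416−63.4920)/(271.6416−179.2080) = -0.3738. V = [p*·28.9416 + (1−p*)·63.4920]/1.15 = 42.9476. B = V − Δ·S = 113.4587.
(0,0): S=131.0000. Δ = (V_up−V_dn)/(S_up−S_dn) = (42.9476−86.5935)/(188.6400−124.4500) = -0.6799. V = [p*·42.9476 + (1−p*)·86.5935]/1.15 = 59.8077. B = V − Δ·S = 148.8808.
Each (Δ,B) replicates both successor values, so the strategy is self-financing and V0 is arbitrage-free.

(0,0): Delta=-0.6799 Bond=148.8808
(1,0): Delta=-1.0000 Bond=211.0435
(1,1): Delta=-0.3738 Bond=113.4587
V0=59.8077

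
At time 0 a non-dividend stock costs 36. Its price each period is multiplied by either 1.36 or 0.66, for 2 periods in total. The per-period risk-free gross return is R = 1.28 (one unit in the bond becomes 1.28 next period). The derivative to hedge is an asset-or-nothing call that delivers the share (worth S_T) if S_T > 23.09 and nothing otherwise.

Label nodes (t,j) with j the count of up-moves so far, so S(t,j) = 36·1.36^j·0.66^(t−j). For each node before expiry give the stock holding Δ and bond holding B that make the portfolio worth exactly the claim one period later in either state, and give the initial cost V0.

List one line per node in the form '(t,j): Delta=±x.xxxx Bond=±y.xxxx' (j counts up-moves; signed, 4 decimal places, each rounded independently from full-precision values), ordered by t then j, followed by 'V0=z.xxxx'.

(0,0): Delta=1.0556 Bond=-2.1252
(1,0): Delta=1.9429 Bond=-23.8024
(1,1): Delta=1.0000 Bond=0.0000
V0=35.8750

Risk-neutral probability p* = (R−d)/(u−d) = (1.28−0.66)/(1.36−0.66) = 0.8857.
Payoff layer (t=2): V(2,0)=0.0000, V(2,1)=32.3136, V(2,2)=66.5856
(1,0): S=23.7600. Δ = (V_up−V_dn)/(S_up−S_dn) = (32.3136−0.0000)/(32.3136−15.6816) = 1.9429. V = [p*·32.3136 + (1−p*)·0.0000]/1.28 = 22.3599. B = V − Δ·S = -23.8024.
(1,1): S=48.9600. Δ = (V_up−V_dn)/(S_up−S_dn) = (66.5856−32.3136)/(66.5856−32.3136) = 1.0000. V = [p*·66.5856 + (1−p*)·32.3136]/1.28 = 48.9600. B = V − Δ·S = 0.0000.
(0,0): S=36.0000. Δ = (V_up−V_dn)/(S_up−S_dn) = (48.9600−22.3599)/(48.9600−23.7600) = 1.0556. V = [p*·48.9600 + (1−p*)·22.3599]/1.28 = 35.8750. B = V − Δ·S = -2.1252.
Root portfolio cost Δ·36+B reproduces V0=35.8750.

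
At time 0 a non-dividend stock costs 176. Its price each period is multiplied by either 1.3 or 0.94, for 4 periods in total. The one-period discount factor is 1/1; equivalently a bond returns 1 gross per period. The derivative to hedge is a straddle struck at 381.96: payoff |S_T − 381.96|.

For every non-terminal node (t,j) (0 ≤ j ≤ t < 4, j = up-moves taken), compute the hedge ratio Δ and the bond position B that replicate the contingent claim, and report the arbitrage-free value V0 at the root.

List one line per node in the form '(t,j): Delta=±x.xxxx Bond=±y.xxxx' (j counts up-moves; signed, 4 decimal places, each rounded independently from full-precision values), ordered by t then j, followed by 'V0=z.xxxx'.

(0,0): Delta=-0.9824 Bond=379.0415
(1,0): Delta=-1.0000 Bond=381.9600
(1,1): Delta=-0.9186 Bond=364.4491
(2,0): Delta=-1.0000 Bond=381.9600
(2,1): Delta=-1.0000 Bond=381.9600
(2,2): Delta=-0.6242 Bond=276.8945
(3,0): Delta=-1.0000 Bond=381.9600
(3,1): Delta=-1.0000 Bond=381.9600
(3,2): Delta=-1.0000 Bond=381.9600
(3,3): Delta=0.7344 Bond=-248.4332
V0=206.1463

The replicating-portfolio and risk-neutral prices coincide; use p* = (1−0.94)/(1.3−0.94) = 0.1667 for the latter.
At expiry t=4: V(4,0)=244.5482, V(4,1)=191.9224, V(4,2)=119.1420, V(4,3)=18.4883, V(4,4)=120.7136
(3,0): S=146.1828. Δ = (V_up−V_dn)/(S_up−S_dn) = (191.9224−244.5482)/(190.0376−137.4118) = -1.0000. V = [p*·191.9224 + (1−p*)·244.5482]/1 = 235.7772. B = V − Δ·S = 381.9600.
(3,1): S=202.1677. Δ = (V_up−V_dn)/(S_up−S_dn) = (119.1420−191.9224)/(262.8180−190.0376) = -1.0000. V = [p*·119.1420 + (1−p*)·191.9224]/1 = 179.7923. B = V − Δ·S = 381.9600.
(3,2): S=279.5936. Δ = (V_up−V_dn)/(S_up−S_dn) = (18.4883−119.1420)/(363.4717−262.8180) = -1.0000. V = [p*·18.4883 + (1−p*)·119.1420]/1 = 102.3664. B = V − Δ·S = 381.9600.
(3,3): S=386.6720. Δ = (V_up−V_dn)/(S_up−S_dn) = (120.7136−18.4883)/(502.6736−363.4717) = 0.7344. V = [p*·120.7136 + (1−p*)·18.4883]/1 = 35.5259. B = V − Δ·S = -248.4332.
(2,0): S=155.5136. Δ = (V_up−V_dn)/(S_up−S_dn) = (179.7923−235.7772)/(202.1677−146.1828) = -1.0000. V = [p*·179.7923 + (1−p*)·235.7772]/1 = 226.4464. B = V − Δ·S = 381.9600.
(2,1): S=215.0720. Δ = (V_up−V_dn)/(S_up−S_dn) = (102.3664−179.7923)/(279.5936−202.1677) = -1.0000. V = [p*·102.3664 + (1−p*)·179.7923]/1 = 166.8880. B = V − Δ·S = 381.9600.
(2,2): S=297.4400. Δ = (V_up−V_dn)/(S_up−S_dn) = (35.5259−102.3664)/(386.6720−279.5936) = -0.6242. V = [p*·35.5259 + (1−p*)·102.3664]/1 = 91.2263. B = V − Δ·S = 276.8945.
(1,0): S=165.4400. Δ = (V_up−V_dn)/(S_up−S_dn) = (166.8880−226.4464)/(215.0720−155.5136) = -1.0000. V = [p*·166.8880 + (1−p*)·226.4464]/1 = 216.5200. B = V − Δ·S = 381.9600.
(1,1): S=228.8000. Δ = (V_up−V_dn)/(S_up−S_dn) = (91.2263−166.8880)/(297.4400−215.0720) = -0.9186. V = [p*·91.2263 + (1−p*)·166.8880]/1 = 154.2777. B = V − Δ·S = 364.4491.
(0,0): S=176.0000. Δ = (V_up−V_dn)/(S_up−S_dn) = (154.2777−216.5200)/(228.8000−165.4400) = -0.9824. V = [p*·154.2777 + (1−p*)·216.5200]/1 = 206.1463. B = V − Δ·S = 379.0415.
Self-financing check: at every node Δ·S+B equals the discounted successor values.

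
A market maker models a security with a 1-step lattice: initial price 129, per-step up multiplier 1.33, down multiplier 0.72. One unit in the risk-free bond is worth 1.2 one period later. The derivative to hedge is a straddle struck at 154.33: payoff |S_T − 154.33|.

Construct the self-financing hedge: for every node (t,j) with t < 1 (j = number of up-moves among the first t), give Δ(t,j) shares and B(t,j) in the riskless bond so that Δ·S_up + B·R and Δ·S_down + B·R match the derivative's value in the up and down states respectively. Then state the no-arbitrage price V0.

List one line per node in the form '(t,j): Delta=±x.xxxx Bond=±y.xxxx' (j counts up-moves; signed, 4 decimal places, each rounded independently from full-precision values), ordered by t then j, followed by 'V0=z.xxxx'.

(0,0): Delta=-0.5618 Bond=94.6936
V0=22.2182

Risk-neutral probability p* = (R−d)/(u−d) = (1.2−0.72)/(1.33−0.72) = 0.7869.
Payoff layer (t=1): V(1,0)=61.4500, V(1,1)=17.2400
(0,0): S=129.0000. Δ = (V_up−V_dn)/(S_up−S_dn) = (17.2400−61.4500)/(171.5700−92.8800) = -0.5618. V = [p*·17.2400 + (1−p*)·61.4500]/1.2 = 22.2182. B = V − Δ·S = 94.6936.
Root portfolio cost Δ·129+B reproduces V0=22.2182.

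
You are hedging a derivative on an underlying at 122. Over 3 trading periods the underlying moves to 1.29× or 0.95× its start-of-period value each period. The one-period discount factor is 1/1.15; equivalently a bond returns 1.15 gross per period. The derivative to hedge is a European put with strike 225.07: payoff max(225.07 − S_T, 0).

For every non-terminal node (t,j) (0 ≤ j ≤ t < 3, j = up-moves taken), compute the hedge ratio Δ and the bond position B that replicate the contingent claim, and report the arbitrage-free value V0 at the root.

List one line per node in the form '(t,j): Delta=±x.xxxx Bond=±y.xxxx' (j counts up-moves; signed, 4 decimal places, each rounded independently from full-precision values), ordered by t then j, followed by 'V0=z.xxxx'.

Under the risk-neutral measure, an up-move has probability p* = (R−d)/(u−d) = 0.5882 and values discount at R = 1.15.
At expiry t=3: V(3,0)=120.4703, V(3,1)=83.0345, V(3,2)=32.2008, V(3,3)=0.0000
Node (2,0) S=110.1050: V=(p*·83.0345+(1−p*)·120.4703)/1.15=85.6080; Δ=(83.0345−120.4703)/(142.0354−104.5997)=-1.0000; B=V−Δ·S=195.7130
Node (2,1) S=149.5110: V=(p*·32.2008+(1−p*)·83.0345)/1.15=46.2020; Δ=(32.2008−83.0345)/(192.8692−142.0354)=-1.0000; B=V−Δ·S=195.7130
Node (2,2) S=203.0202: V=(p*·0.0000+(1−p*)·32.2008)/1.15=11.5297; Δ=(0.0000−32.2008)/(261.8961−192.8692)=-0.4665; B=V−Δ·S=106.2380
Node (1,0) S=115.9000: V=(p*·46.2020+(1−p*)·85.6080)/1.15=54.2853; Δ=(46.2020−85.6080)/(149.5110−110.1050)=-1.0000; B=V−Δ·S=170.1853
Node (1,1) S=157.3800: V=(p*·11.5297+(1−p*)·46.2020)/1.15=22.4405; Δ=(11.5297−46.2020)/(203.0202−149.5110)=-0.6480; B=V−Δ·S=124.4180
Node (0,0) S=122.0000: V=(p*·22.4405+(1−p*)·54.2853)/1.15=30.9157; Δ=(22.4405−54.2853)/(157.3800−115.9000)=-0.7677; B=V−Δ·S=124.5768
The time-0 hedge costs 30.9157, which is the no-arbitrage price.

(0,0): Delta=-0.7677 Bond=124.5768
(1,0): Delta=-1.0000 Bond=170.1853
(1,1): Delta=-0.6480 Bond=124.4180
(2,0): Delta=-1.0000 Bond=195.7130
(2,1): Delta=-1.0000 Bond=195.7130
(2,2): Delta=-0.4665 Bond=106.2380
V0=30.9157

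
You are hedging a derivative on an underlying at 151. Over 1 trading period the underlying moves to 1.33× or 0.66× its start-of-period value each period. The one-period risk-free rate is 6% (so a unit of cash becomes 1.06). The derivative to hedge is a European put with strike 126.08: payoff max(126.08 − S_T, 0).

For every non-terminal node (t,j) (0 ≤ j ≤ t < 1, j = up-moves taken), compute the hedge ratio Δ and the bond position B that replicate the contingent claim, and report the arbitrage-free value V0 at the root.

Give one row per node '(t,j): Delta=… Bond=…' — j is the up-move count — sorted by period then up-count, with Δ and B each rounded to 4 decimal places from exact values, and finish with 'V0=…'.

(0,0): Delta=-0.2611 Bond=49.4770
V0=10.0442

The replicating-portfolio and risk-neutral prices coincide; use p* = (1.06−0.66)/(1.33−0.66) = 0.5970 for the latter.
Terminal values V(1,·): V(1,0)=26.4200, V(1,1)=0.0000
Node (0,0) S=151.0000: V=(p*·0.0000+(1−p*)·26.4200)/1.06=10.0442; Δ=(0.0000−26.4200)/(200.8300−99.6600)=-0.2611; B=V−Δ·S=49.4770
Check: Δ(0,0)·S0 + B(0,0) = 10.0442 = V0.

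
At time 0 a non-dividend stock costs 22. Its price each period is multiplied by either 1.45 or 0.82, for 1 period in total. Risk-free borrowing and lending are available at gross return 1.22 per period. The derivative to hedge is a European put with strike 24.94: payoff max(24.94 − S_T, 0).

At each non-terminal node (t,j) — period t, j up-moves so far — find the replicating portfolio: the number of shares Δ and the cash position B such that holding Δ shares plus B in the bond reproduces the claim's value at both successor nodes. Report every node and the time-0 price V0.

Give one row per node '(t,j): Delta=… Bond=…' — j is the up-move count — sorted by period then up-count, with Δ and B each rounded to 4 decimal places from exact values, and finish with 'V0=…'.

Since d<R<u, set p* = (R−d)/(u−d) = 0.6349; price each node as the discounted p*-expectation of its children.
Payoff layer (t=1): V(1,0)=6.9000, V(1,1)=0.0000
(0,0): S=22.0000. Δ = (V_up−V_dn)/(S_up−S_dn) = (0.0000−6.9000)/(31.9000−18.0400) = -0.4978. V = [p*·0.0000 + (1−p*)·6.9000]/1.22 = 2.0648. B = V − Δ·S = 13.0172.
Check: Δ(0,0)·S0 + B(0,0) = 2.0648 = V0.

(0,0): Delta=-0.4978 Bond=13.0172
V0=2.0648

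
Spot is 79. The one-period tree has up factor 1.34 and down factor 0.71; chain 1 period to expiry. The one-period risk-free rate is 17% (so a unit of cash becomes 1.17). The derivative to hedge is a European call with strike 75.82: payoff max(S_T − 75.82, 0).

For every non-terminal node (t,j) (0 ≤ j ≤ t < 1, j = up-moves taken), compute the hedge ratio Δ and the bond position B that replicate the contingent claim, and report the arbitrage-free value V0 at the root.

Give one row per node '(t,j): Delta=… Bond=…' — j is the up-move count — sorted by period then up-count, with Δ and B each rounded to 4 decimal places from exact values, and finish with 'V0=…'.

(0,0): Delta=0.6036 Bond=-28.9356
V0=18.7470

Under the risk-neutral measure, an up-move has probability p* = (R−d)/(u−d) = 0.7302 and values discount at R = 1.17.
Terminal values V(1,·): V(1,0)=0.0000, V(1,1)=30.0400
Node (0,0) S=79.0000: V=(p*·30.0400+(1−p*)·0.0000)/1.17=18.7470; Δ=(30.0400−0.0000)/(105.8600−56.0900)=0.6036; B=V−Δ·S=-28.9356
Root portfolio cost Δ·79+B reproduces V0=18.7470.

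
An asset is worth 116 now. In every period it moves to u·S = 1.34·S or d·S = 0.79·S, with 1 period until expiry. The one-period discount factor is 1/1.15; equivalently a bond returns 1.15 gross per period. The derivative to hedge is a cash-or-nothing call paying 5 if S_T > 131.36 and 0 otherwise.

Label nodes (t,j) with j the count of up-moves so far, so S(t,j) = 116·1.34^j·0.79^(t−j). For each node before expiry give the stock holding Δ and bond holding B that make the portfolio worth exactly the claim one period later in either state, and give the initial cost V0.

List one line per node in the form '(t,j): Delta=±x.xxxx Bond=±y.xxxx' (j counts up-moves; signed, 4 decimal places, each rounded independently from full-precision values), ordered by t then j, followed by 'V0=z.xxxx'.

(0,0): Delta=0.0784 Bond=-6.2451
V0=2.8458

Since d<R<u, set p* = (R−d)/(u−d) = 0.6545; price each node as the discounted p*-expectation of its children.
Terminal values V(1,·): V(1,0)=0.0000, V(1,1)=5.0000
  t=0,j=0: stock 116.0000 → up 155.4400 (V=5.0000), down 91.6400 (V=0.0000). Price 2.8458; hedge Δ=0.0784, bond B=-6.2451.
Self-financing check: at every node Δ·S+B equals the discounted successor values.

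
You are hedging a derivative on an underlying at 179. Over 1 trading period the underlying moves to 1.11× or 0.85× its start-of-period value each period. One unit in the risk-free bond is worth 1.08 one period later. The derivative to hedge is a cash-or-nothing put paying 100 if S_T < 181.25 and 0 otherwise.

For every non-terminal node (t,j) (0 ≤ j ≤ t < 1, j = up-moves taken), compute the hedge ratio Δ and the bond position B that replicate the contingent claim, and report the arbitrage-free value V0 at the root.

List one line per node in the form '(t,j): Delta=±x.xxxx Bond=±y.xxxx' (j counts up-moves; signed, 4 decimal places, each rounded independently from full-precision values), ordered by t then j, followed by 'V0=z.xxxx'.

(0,0): Delta=-2.1487 Bond=395.2991
V0=10.6838

The replicating-portfolio and risk-neutral prices coincide; use p* = (1.08−0.85)/(1.11−0.85) = 0.8846 for the latter.
Payoff layer (t=1): V(1,0)=100.0000, V(1,1)=0.0000
(0,0): S=179.0000. Δ = (V_up−V_dn)/(S_up−S_dn) = (0.0000−100.0000)/(198.6900−152.1500) = -2.1487. V = [p*·0.0000 + (1−p*)·100.0000]/1.08 = 10.6838. B = V − Δ·S = 395.2991.
Self-financing check: at every node Δ·S+B equals the discounted successor values.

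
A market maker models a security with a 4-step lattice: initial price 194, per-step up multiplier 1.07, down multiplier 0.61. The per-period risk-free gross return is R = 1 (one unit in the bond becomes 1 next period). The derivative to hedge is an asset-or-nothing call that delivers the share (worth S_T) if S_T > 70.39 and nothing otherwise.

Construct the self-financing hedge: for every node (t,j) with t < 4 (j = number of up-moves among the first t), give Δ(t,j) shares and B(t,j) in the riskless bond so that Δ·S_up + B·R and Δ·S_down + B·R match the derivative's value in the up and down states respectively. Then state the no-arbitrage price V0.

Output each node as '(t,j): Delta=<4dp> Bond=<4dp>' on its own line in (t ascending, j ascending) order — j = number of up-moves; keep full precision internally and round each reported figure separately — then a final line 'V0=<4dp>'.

(0,0): Delta=1.0303 Bond=-6.4552
(1,0): Delta=1.2147 Bond=-28.2799
(1,1): Delta=1.0114 Bond=-2.5379
(2,0): Delta=2.1102 Bond=-92.9197
(2,1): Delta=1.1231 Bond=-16.6779
(2,2): Delta=1.0000 Bond=0.0000
(3,0): Delta=0.0000 Bond=0.0000
(3,1): Delta=2.3261 Bond=-109.5976
(3,2): Delta=1.0000 Bond=0.0000
(3,3): Delta=1.0000 Bond=0.0000
V0=193.4225

The replicating-portfolio and risk-neutral prices coincide; use p* = (1−0.61)/(1.07−0.61) = 0.8478 for the latter.
At expiry t=4: V(4,0)=0.0000, V(4,1)=0.0000, V(4,2)=82.6474, V(4,3)=144.9716, V(4,4)=254.2944
Node (3,0) S=44.0343: V=(p*·0.0000+(1−p*)·0.0000)/1=0.0000; Δ=(0.0000−0.0000)/(47.1167−26.8609)=0.0000; B=V−Δ·S=0.0000
Node (3,1) S=77.2405: V=(p*·82.6474+(1−p*)·0.0000)/1=70.0706; Δ=(82.6474−0.0000)/(82.6474−47.1167)=2.3261; B=V−Δ·S=-109.5976
Node (3,2) S=135.4875: V=(p*·144.9716+(1−p*)·82.6474)/1=135.4875; Δ=(144.9716−82.6474)/(144.9716−82.6474)=1.0000; B=V−Δ·S=0.0000
Node (3,3) S=237.6583: V=(p*·254.2944+(1−p*)·144.9716)/1=237.6583; Δ=(254.2944−144.9716)/(254.2944−144.9716)=1.0000; B=V−Δ·S=0.0000
Node (2,0) S=72.1874: V=(p*·70.0706+(1−p*)·0.0000)/1=59.4077; Δ=(70.0706−0.0000)/(77.2405−44.0343)=2.1102; B=V−Δ·S=-92.9197
Node (2,1) S=126.6238: V=(p*·135.4875+(1−p*)·70.0706)/1=125.5327; Δ=(135.4875−70.0706)/(135.4875−77.2405)=1.1231; B=V−Δ·S=-16.6779
Node (2,2) S=222.1106: V=(p*·237.6583+(1−p*)·135.4875)/1=222.1106; Δ=(237.6583−135.4875)/(237.6583−135.4875)=1.0000; B=V−Δ·S=0.0000
Node (1,0) S=118.3400: V=(p*·125.5327+(1−p*)·59.4077)/1=115.4702; Δ=(125.5327−59.4077)/(126.6238−72.1874)=1.2147; B=V−Δ·S=-28.2799
Node (1,1) S=207.5800: V=(p*·222.1106+(1−p*)·125.5327)/1=207.4140; Δ=(222.1106−125.5327)/(222.1106−126.6238)=1.0114; B=V−Δ·S=-2.5379
Node (0,0) S=194.0000: V=(p*·207.4140+(1−p*)·115.4702)/1=193.4225; Δ=(207.4140−115.4702)/(207.5800−118.3400)=1.0303; B=V−Δ·S=-6.4552
The time-0 hedge costs 193.4225, which is the no-arbitrage price.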